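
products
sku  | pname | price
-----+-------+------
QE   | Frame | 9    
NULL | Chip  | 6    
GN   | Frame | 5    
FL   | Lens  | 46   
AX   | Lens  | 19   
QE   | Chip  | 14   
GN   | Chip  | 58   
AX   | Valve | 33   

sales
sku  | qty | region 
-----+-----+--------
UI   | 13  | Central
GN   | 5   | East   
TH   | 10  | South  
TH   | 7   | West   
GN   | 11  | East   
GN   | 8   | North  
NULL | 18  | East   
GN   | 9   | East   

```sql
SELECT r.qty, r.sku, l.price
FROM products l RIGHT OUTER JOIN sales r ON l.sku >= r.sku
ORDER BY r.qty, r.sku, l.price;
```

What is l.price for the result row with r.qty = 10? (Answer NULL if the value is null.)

NULL

RIGHT JOIN keeps every row from `sales`; unmatched rows get NULL for `products`'s columns.
Matching on l.sku >= r.sku. A NULL in a compared column never satisfies the condition.
- l row (sku=QE): matches 4 r row(s) → 4 output row(s).
- l row (sku=NULL): no match.
- l row (sku=GN): matches 4 r row(s) → 4 output row(s).
- l row (sku=FL): no match.
- l row (sku=AX): no match.
- l row (sku=QE): matches 4 r row(s) → 4 output row(s).
- l row (sku=GN): matches 4 r row(s) → 4 output row(s).
- l row (sku=AX): no match.
- 4 r row(s) had no l match → kept, l columns NULL.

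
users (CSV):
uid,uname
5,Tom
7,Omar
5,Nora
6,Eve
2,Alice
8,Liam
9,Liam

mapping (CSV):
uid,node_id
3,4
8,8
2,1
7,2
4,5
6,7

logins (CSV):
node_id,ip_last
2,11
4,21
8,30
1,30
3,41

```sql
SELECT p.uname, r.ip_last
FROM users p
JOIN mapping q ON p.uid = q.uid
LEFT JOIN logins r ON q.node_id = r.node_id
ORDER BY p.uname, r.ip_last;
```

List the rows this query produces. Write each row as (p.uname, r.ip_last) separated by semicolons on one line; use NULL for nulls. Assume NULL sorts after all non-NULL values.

Joins associate left-to-right: users INNER JOIN mapping on uid gives 4 intermediate row(s).
Then LEFT JOIN `logins r` on node_id: each of those 4 rows is kept; rows whose q.node_id has no match in r get NULL for r's columns.

(Alice, 30); (Eve, NULL); (Liam, 30); (Omar, 11)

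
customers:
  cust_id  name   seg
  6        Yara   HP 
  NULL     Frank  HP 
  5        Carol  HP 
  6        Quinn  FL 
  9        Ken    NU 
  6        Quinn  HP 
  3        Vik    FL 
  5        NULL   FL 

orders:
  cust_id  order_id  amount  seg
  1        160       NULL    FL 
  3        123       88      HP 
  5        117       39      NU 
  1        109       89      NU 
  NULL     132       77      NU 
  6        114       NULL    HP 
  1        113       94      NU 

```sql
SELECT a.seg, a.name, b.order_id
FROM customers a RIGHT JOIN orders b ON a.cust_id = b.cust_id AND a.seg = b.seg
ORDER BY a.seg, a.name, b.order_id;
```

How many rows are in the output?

8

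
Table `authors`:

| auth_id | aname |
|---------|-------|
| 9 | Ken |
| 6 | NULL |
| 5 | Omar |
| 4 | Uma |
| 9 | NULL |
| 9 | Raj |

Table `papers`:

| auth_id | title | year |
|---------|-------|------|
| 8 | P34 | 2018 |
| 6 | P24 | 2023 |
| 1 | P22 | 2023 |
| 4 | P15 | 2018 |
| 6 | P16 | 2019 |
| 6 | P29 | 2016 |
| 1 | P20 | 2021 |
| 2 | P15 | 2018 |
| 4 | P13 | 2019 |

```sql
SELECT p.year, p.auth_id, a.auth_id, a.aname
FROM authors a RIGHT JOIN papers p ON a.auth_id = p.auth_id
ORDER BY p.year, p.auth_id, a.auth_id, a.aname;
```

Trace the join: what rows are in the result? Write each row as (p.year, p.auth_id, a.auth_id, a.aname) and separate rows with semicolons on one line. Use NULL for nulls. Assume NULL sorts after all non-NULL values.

(2016, 6, 6, NULL); (2018, 2, NULL, NULL); (2018, 4, 4, Uma); (2018, 8, NULL, NULL); (2019, 4, 4, Uma); (2019, 6, 6, NULL); (2021, 1, NULL, NULL); (2023, 1, NULL, NULL); (2023, 6, 6, NULL)

RIGHT JOIN keeps every row from `papers`; unmatched rows get NULL for `authors`'s columns.
Matching on a.auth_id = p.auth_id.
Matched pairs: 5; unmatched p rows kept: 4.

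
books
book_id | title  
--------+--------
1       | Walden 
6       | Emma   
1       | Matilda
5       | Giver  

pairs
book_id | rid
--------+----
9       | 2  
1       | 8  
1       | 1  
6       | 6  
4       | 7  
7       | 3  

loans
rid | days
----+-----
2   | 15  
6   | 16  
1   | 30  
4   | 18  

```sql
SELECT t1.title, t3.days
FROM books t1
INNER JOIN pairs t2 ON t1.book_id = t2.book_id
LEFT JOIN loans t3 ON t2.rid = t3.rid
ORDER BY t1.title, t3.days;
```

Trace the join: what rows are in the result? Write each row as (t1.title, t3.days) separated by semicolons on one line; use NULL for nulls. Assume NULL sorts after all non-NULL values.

(Emma, 16); (Matilda, 30); (Matilda, NULL); (Walden, 30); (Walden, NULL)

Step 1 — t1 INNER JOIN t2 on book_id → 5 row(s).
Then LEFT JOIN `loans t3` on rid: each of those 5 rows is kept; rows whose t2.rid has no match in t3 get NULL for t3's columns.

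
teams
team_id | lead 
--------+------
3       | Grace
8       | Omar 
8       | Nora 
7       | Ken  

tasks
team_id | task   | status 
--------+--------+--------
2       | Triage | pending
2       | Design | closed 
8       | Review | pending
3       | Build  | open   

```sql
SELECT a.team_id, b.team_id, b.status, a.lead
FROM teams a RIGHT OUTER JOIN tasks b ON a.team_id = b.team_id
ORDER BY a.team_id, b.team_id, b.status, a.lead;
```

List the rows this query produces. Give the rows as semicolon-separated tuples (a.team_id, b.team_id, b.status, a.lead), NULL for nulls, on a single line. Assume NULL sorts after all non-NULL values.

(3, 3, open, Grace); (8, 8, pending, Nora); (8, 8, pending, Omar); (NULL, 2, closed, NULL); (NULL, 2, pending, NULL)

RIGHT JOIN keeps every row from `tasks`; unmatched rows get NULL for `teams`'s columns.
Matching on a.team_id = b.team_id.
- a[0] team_id=3 → 1 match(es) in b → 1 row(s).
- a[1] team_id=8 → 1 match(es) in b → 1 row(s).
- a[2] team_id=8 → 1 match(es) in b → 1 row(s).
- a[3] team_id=7 → no match.
- plus 2 unmatched b row(s), each kept with NULL a columns.
After projecting and ordering:
a.team_id | b.team_id | b.status | a.lead
3 | 3 | open | Grace
8 | 8 | pending | Nora
8 | 8 | pending | Omar
NULL | 2 | closed | NULL
NULL | 2 | pending | NULL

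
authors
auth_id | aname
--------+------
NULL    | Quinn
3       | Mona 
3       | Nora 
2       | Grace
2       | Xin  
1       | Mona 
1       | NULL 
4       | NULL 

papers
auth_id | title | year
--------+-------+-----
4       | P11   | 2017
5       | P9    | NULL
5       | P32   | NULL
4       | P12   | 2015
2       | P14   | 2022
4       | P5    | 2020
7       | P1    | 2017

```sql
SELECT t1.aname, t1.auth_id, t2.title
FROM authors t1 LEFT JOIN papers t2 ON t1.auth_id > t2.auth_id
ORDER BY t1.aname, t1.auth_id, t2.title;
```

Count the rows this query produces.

8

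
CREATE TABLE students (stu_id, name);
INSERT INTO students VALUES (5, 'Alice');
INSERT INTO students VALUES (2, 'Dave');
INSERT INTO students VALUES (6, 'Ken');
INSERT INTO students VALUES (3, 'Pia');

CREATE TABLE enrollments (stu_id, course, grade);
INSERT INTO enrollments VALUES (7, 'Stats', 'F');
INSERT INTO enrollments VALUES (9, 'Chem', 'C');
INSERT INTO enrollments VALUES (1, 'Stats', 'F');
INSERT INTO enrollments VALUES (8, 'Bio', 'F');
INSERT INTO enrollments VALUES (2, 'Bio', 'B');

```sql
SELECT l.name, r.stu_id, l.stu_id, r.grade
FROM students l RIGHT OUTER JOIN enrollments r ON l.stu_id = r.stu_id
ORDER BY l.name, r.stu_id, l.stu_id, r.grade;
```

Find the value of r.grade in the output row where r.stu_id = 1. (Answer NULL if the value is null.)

RIGHT JOIN keeps every row from `enrollments`; unmatched rows get NULL for `students`'s columns.
Matching on l.stu_id = r.stu_id.
Matched pairs: 1; unmatched r rows kept: 4.

F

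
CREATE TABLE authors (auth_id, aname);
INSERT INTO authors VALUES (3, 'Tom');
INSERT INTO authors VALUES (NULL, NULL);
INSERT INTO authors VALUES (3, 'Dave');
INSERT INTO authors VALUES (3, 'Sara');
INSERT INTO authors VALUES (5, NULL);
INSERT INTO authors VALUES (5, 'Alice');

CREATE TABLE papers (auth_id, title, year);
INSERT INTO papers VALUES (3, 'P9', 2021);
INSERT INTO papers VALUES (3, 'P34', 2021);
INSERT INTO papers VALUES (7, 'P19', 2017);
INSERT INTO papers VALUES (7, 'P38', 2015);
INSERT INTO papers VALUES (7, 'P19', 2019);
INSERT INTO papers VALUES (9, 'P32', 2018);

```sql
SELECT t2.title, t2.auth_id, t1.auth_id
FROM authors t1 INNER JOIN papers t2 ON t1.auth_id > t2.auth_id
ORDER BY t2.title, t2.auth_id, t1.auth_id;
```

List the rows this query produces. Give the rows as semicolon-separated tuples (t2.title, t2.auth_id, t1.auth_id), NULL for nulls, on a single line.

(P34, 3, 5); (P34, 3, 5); (P9, 3, 5); (P9, 3, 5)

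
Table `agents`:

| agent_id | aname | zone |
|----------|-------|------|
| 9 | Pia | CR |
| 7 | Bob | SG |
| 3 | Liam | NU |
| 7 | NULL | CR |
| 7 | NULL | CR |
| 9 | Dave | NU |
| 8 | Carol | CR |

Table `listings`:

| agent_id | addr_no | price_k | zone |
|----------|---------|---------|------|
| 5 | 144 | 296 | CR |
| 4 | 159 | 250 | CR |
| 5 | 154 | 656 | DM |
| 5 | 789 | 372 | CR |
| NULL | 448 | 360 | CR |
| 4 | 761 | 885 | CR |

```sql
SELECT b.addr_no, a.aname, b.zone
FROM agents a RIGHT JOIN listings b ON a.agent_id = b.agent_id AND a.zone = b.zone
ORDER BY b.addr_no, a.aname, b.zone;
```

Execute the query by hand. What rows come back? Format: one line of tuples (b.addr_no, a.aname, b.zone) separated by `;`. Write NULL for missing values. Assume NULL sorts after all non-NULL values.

(144, NULL, CR); (154, NULL, DM); (159, NULL, CR); (448, NULL, CR); (761, NULL, CR); (789, NULL, CR)

RIGHT JOIN keeps every row from `listings`; unmatched rows get NULL for `agents`'s columns.
Matching on a.agent_id = b.agent_id AND a.zone = b.zone. A NULL in a compared column never satisfies the condition.
Matched pairs: 0; unmatched b rows kept: 6.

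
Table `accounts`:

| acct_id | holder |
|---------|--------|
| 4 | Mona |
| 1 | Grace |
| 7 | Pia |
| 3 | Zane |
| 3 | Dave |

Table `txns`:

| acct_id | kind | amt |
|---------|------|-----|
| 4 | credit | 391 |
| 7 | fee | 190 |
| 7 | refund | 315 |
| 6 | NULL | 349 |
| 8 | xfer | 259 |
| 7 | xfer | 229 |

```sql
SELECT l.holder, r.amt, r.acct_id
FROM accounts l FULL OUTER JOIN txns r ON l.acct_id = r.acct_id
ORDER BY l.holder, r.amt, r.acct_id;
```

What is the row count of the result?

9

FULL OUTER JOIN keeps every row from both sides; unmatched rows get NULL for the other side's columns.
Matching on l.acct_id = r.acct_id.
- l[0] acct_id=4 → 1 match(es) in r → 1 row(s).
- l[1] acct_id=1 → no match; kept with NULLs on the r side.
- l[2] acct_id=7 → 3 match(es) in r → 3 row(s).
- l[3] acct_id=3 → no match; kept with NULLs on the r side.
- l[4] acct_id=3 → no match; kept with NULLs on the r side.
- plus 2 unmatched r row(s), each kept with NULL l columns.
Total: 4 matched + 5 padded = 9 rows.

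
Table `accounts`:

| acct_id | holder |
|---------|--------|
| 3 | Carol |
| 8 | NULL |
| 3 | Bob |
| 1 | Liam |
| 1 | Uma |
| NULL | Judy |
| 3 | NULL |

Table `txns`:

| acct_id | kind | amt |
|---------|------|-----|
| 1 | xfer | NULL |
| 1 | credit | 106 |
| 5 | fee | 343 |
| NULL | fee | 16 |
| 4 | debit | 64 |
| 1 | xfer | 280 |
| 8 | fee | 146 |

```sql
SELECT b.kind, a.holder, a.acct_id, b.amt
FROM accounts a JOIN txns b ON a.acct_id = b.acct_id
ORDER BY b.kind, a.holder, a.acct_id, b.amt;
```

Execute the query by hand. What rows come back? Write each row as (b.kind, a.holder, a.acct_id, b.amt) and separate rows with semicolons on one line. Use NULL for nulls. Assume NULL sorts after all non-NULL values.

(credit, Liam, 1, 106); (credit, Uma, 1, 106); (fee, NULL, 8, 146); (xfer, Liam, 1, 280); (xfer, Liam, 1, NULL); (xfer, Uma, 1, 280); (xfer, Uma, 1, NULL)

INNER JOIN keeps only pairs where the ON condition holds.
Matching on a.acct_id = b.acct_id. A NULL in a compared column never satisfies the condition.
- acct_id=3: no matching b row, dropped.
- acct_id=8: 1 matching b row(s), so 1 row(s) emitted.
- acct_id=3: no matching b row, dropped.
- acct_id=1: 3 matching b row(s), so 3 row(s) emitted.
- acct_id=1: 3 matching b row(s), so 3 row(s) emitted.
- acct_id=NULL: no matching b row, dropped.
- acct_id=3: no matching b row, dropped.
After projecting and ordering:
b.kind | a.holder | a.acct_id | b.amt
credit | Liam | 1 | 106
credit | Uma | 1 | 106
fee | NULL | 8 | 146
xfer | Liam | 1 | 280
xfer | Liam | 1 | NULL
xfer | Uma | 1 | 280
xfer | Uma | 1 | NULL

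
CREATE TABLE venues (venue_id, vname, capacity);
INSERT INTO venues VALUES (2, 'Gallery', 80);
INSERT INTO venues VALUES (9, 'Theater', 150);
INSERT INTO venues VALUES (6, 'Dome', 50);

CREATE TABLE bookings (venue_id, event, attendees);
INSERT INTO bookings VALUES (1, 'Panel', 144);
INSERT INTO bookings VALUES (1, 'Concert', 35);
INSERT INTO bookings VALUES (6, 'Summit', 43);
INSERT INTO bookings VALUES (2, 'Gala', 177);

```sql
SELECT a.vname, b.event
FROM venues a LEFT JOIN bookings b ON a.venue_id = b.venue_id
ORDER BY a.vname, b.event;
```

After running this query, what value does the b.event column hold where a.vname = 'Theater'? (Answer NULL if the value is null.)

NULL

LEFT JOIN keeps every row from `venues`; unmatched rows get NULL for `bookings`'s columns.
Matching on a.venue_id = b.venue_id.
- a (venue_id=2) pairs with 1 row(s) of b.
- a (venue_id=9) has no partner → padded with NULL.
- a (venue_id=6) pairs with 1 row(s) of b.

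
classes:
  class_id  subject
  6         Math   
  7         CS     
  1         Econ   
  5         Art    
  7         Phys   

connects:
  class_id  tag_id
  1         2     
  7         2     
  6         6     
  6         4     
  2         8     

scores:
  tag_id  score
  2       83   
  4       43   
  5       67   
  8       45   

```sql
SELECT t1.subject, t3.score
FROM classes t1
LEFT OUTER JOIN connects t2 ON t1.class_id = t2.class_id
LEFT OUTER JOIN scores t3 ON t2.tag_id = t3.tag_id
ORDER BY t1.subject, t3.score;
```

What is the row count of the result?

6

Joins associate left-to-right: classes LEFT JOIN connects on class_id gives 6 intermediate row(s).
Then LEFT JOIN `scores t3` on tag_id: each of those 6 rows is kept; rows whose t2.tag_id has no match in t3 get NULL for t3's columns.
Result: 6 row(s).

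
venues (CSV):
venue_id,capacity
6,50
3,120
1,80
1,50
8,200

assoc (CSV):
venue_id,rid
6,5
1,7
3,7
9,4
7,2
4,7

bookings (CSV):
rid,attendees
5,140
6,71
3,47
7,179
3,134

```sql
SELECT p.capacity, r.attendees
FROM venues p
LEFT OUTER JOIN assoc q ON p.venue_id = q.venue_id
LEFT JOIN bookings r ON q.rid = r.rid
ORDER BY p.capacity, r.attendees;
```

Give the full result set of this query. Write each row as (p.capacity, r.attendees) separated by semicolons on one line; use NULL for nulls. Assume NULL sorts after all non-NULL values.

Step 1 — p LEFT JOIN q on venue_id → 5 row(s).
Then LEFT JOIN `bookings r` on rid: each of those 5 rows is kept; rows whose q.rid has no match in r get NULL for r's columns.

(50, 140); (50, 179); (80, 179); (120, 179); (200, NULL)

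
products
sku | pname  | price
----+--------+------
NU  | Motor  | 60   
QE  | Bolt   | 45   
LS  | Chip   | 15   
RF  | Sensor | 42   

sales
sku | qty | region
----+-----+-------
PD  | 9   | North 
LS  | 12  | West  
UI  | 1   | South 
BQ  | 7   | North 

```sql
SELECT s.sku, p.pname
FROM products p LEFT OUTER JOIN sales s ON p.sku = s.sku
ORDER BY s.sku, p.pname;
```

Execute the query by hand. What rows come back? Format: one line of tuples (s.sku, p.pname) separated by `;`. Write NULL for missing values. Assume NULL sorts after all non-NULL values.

(LS, Chip); (NULL, Bolt); (NULL, Motor); (NULL, Sensor)

LEFT JOIN keeps every row from `products`; unmatched rows get NULL for `sales`'s columns.
Matching on p.sku = s.sku.
Matched pairs: 1; unmatched p rows kept: 3.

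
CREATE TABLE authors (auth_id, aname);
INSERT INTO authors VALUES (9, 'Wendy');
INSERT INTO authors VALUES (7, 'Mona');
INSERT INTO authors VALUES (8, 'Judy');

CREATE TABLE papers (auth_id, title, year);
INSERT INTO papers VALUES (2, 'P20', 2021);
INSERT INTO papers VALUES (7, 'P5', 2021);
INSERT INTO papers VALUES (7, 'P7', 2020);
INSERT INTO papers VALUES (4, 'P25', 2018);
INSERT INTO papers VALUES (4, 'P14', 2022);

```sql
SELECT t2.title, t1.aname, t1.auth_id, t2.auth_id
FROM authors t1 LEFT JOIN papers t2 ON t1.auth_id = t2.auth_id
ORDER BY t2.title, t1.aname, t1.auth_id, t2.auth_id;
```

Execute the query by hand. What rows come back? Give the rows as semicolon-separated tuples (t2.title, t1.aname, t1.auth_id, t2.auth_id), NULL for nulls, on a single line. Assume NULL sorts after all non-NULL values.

LEFT JOIN keeps every row from `authors`; unmatched rows get NULL for `papers`'s columns.
Matching on t1.auth_id = t2.auth_id.
- t1 row (auth_id=9): no match → kept, t2 columns NULL.
- t1 row (auth_id=7): matches 2 t2 row(s) → 2 output row(s).
- t1 row (auth_id=8): no match → kept, t2 columns NULL.
After projecting and ordering:
t2.title | t1.aname | t1.auth_id | t2.auth_id
P5 | Mona | 7 | 7
P7 | Mona | 7 | 7
NULL | Judy | 8 | NULL
NULL | Wendy | 9 | NULL

(P5, Mona, 7, 7); (P7, Mona, 7, 7); (NULL, Judy, 8, NULL); (NULL, Wendy, 9, NULL)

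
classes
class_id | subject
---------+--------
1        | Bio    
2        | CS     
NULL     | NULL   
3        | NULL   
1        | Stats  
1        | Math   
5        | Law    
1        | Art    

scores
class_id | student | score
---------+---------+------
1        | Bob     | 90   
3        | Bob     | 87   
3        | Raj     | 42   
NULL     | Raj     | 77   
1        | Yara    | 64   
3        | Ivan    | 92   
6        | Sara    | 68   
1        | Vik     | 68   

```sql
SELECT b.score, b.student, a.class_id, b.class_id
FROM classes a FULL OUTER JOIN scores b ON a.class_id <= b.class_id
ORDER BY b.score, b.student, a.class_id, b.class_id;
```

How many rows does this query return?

FULL OUTER JOIN keeps every row from both sides; unmatched rows get NULL for the other side's columns.
Matching on a.class_id <= b.class_id. A NULL in a compared column never satisfies the condition.
Matched pairs: 37; unmatched a rows kept: 1; unmatched b rows kept: 1.
Total: 37 matched + 2 padded = 39 rows.

39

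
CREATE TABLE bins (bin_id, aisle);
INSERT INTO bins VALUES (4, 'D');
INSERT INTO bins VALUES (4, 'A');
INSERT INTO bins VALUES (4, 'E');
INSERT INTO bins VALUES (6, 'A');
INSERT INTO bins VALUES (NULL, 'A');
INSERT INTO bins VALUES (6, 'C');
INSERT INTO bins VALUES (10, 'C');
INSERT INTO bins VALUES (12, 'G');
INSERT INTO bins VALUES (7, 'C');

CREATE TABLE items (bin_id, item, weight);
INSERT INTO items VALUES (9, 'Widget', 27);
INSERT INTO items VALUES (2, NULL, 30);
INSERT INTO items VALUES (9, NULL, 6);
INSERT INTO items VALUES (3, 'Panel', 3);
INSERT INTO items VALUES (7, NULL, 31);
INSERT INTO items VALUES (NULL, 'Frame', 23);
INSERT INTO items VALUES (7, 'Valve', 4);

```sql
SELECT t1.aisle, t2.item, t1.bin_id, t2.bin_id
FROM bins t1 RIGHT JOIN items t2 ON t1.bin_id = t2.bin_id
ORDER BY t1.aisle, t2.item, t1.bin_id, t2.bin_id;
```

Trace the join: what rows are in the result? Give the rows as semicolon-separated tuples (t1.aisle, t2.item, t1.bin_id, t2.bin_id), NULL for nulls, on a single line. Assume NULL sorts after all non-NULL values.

(C, Valve, 7, 7); (C, NULL, 7, 7); (NULL, Frame, NULL, NULL); (NULL, Panel, NULL, 3); (NULL, Widget, NULL, 9); (NULL, NULL, NULL, 2); (NULL, NULL, NULL, 9)

RIGHT JOIN keeps every row from `items`; unmatched rows get NULL for `bins`'s columns.
Matching on t1.bin_id = t2.bin_id. A NULL in a compared column never satisfies the condition.
- t1 row (bin_id=4): no match.
- t1 row (bin_id=4): no match.
- t1 row (bin_id=4): no match.
- t1 row (bin_id=6): no match.
- t1 row (bin_id=NULL): no match.
- t1 row (bin_id=6): no match.
- t1 row (bin_id=10): no match.
- t1 row (bin_id=12): no match.
- t1 row (bin_id=7): matches 2 t2 row(s) → 2 output row(s).
- 5 t2 row(s) had no t1 match → kept, t1 columns NULL.
After projecting and ordering:
t1.aisle | t2.item | t1.bin_id | t2.bin_id
C | Valve | 7 | 7
C | NULL | 7 | 7
NULL | Frame | NULL | NULL
NULL | Panel | NULL | 3
NULL | Widget | NULL | 9
NULL | NULL | NULL | 2
NULL | NULL | NULL | 9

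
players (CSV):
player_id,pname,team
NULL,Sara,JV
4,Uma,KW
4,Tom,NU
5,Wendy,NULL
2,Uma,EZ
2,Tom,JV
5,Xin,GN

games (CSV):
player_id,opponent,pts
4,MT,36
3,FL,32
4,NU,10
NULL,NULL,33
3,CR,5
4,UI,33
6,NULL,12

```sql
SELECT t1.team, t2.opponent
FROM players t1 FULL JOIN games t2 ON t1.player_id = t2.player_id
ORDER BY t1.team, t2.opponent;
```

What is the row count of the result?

FULL OUTER JOIN keeps every row from both sides; unmatched rows get NULL for the other side's columns.
Matching on t1.player_id = t2.player_id. A NULL in a compared column never satisfies the condition.
- t1 (player_id=NULL) has no partner → padded with NULL.
- t1 (player_id=4) pairs with 3 row(s) of t2.
- t1 (player_id=4) pairs with 3 row(s) of t2.
- t1 (player_id=5) has no partner → padded with NULL.
- t1 (player_id=2) has no partner → padded with NULL.
- t1 (player_id=2) has no partner → padded with NULL.
- t1 (player_id=5) has no partner → padded with NULL.
- 4 row(s) from t2 found no t1 partner → padded with NULL.
Total: 6 matched + 9 padded = 15 rows.

15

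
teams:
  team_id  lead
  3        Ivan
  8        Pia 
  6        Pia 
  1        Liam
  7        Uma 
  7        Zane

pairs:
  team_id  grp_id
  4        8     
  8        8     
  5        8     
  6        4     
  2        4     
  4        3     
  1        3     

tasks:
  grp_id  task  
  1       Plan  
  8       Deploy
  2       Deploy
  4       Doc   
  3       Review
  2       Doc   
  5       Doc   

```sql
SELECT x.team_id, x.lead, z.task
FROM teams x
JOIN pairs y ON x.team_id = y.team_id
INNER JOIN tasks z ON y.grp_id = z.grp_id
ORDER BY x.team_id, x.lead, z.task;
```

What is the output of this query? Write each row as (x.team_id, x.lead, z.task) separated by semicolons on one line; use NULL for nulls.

(1, Liam, Review); (6, Pia, Doc); (8, Pia, Deploy)

Step 1 — x INNER JOIN y on team_id → 3 row(s).
Then INNER JOIN `tasks z` on grp_id: keep only rows whose y.grp_id appears in z.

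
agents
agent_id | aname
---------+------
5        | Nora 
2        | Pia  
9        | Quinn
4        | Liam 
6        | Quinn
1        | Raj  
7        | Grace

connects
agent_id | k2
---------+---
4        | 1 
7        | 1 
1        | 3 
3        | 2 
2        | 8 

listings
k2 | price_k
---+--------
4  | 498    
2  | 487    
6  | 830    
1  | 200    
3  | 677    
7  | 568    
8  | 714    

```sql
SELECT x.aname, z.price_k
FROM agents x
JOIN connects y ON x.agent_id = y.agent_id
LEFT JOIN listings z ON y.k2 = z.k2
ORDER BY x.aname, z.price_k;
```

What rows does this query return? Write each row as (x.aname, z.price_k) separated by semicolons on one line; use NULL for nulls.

Step 1 — x INNER JOIN y on agent_id → 4 row(s).
Then LEFT JOIN `listings z` on k2: each of those 4 rows is kept; rows whose y.k2 has no match in z get NULL for z's columns.

(Grace, 200); (Liam, 200); (Pia, 714); (Raj, 677)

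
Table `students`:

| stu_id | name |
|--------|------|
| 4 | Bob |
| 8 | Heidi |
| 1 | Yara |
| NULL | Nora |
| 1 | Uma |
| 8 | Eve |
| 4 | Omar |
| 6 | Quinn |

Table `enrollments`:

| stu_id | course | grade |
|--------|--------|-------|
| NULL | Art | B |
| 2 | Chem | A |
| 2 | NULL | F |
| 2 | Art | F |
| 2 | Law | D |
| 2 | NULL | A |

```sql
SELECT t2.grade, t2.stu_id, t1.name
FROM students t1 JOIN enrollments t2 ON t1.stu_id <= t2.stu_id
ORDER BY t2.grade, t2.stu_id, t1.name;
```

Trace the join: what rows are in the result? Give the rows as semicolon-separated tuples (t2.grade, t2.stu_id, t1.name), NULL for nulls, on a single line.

(A, 2, Uma); (A, 2, Uma); (A, 2, Yara); (A, 2, Yara); (D, 2, Uma); (D, 2, Yara); (F, 2, Uma); (F, 2, Uma); (F, 2, Yara); (F, 2, Yara)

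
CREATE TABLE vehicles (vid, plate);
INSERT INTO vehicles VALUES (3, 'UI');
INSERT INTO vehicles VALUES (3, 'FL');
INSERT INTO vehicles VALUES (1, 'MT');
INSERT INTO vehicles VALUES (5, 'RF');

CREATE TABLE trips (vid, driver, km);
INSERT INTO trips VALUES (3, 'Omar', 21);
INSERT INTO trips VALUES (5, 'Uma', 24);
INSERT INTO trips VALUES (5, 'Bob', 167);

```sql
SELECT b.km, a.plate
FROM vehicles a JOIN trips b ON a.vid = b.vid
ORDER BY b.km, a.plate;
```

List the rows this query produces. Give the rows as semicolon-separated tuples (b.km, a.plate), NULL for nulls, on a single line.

INNER JOIN keeps only pairs where the ON condition holds.
Matching on a.vid = b.vid.
- vid=3: 1 matching b row(s), so 1 row(s) emitted.
- vid=3: 1 matching b row(s), so 1 row(s) emitted.
- vid=1: no matching b row, dropped.
- vid=5: 2 matching b row(s), so 2 row(s) emitted.
After projecting and ordering:
b.km | a.plate
21 | FL
21 | UI
24 | RF
167 | RF

(21, FL); (21, UI); (24, RF); (167, RF)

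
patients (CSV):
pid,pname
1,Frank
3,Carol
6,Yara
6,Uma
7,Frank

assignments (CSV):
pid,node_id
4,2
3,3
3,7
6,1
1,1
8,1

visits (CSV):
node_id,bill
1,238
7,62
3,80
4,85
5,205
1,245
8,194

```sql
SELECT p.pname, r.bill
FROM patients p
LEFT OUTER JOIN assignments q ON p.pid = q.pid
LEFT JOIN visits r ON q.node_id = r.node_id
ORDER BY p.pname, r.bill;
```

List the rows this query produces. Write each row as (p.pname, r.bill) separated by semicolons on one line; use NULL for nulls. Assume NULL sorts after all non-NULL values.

(Carol, 62); (Carol, 80); (Frank, 238); (Frank, 245); (Frank, NULL); (Uma, 238); (Uma, 245); (Yara, 238); (Yara, 245)

Joins associate left-to-right: patients LEFT JOIN assignments on pid gives 6 intermediate row(s).
Then LEFT JOIN `visits r` on node_id: each of those 6 rows is kept; rows whose q.node_id has no match in r get NULL for r's columns.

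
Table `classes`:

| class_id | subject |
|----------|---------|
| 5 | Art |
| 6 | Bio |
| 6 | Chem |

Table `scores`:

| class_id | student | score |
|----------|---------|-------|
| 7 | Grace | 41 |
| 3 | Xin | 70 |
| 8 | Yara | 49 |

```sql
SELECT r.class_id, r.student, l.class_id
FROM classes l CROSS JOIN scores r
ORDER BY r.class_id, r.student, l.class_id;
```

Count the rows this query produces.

9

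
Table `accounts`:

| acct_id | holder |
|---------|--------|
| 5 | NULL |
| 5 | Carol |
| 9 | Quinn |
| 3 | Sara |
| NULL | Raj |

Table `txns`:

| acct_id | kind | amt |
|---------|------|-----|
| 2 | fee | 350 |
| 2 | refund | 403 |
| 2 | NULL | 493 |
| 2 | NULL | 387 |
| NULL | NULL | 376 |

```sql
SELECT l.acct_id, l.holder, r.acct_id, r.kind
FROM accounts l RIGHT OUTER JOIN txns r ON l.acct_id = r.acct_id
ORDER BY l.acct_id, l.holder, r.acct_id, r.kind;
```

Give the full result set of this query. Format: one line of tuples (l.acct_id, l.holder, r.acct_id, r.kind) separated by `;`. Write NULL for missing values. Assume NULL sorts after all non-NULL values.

RIGHT JOIN keeps every row from `txns`; unmatched rows get NULL for `accounts`'s columns.
Matching on l.acct_id = r.acct_id. A NULL in a compared column never satisfies the condition.
- acct_id=5: no matching r row.
- acct_id=5: no matching r row.
- acct_id=9: no matching r row.
- acct_id=3: no matching r row.
- acct_id=NULL: no matching r row.
- plus 5 unmatched r row(s), each kept with NULL l columns.
After projecting and ordering:
l.acct_id | l.holder | r.acct_id | r.kind
NULL | NULL | 2 | fee
NULL | NULL | 2 | refund
NULL | NULL | 2 | NULL
NULL | NULL | 2 | NULL
NULL | NULL | NULL | NULL

(NULL, NULL, 2, fee); (NULL, NULL, 2, refund); (NULL, NULL, 2, NULL); (NULL, NULL, 2, NULL); (NULL, NULL, NULL, NULL)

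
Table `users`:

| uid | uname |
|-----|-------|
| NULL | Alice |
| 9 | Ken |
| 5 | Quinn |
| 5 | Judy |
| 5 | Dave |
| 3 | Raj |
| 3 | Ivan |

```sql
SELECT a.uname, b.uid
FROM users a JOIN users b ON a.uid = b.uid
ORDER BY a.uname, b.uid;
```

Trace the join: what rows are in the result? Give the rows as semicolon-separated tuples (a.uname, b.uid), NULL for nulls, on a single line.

INNER JOIN keeps only pairs where the ON condition holds.
Matching on a.uid = b.uid. A NULL in a compared column never satisfies the condition.
Matched pairs: 14.

(Dave, 5); (Dave, 5); (Dave, 5); (Ivan, 3); (Ivan, 3); (Judy, 5); (Judy, 5); (Judy, 5); (Ken, 9); (Quinn, 5); (Quinn, 5); (Quinn, 5); (Raj, 3); (Raj, 3)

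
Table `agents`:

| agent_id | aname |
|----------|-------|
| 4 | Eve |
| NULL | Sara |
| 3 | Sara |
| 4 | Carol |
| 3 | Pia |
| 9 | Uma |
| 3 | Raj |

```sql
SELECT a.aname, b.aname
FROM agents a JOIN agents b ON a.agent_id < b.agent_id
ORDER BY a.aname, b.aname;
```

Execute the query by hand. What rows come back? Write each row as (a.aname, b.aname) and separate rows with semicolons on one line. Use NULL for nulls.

(Carol, Uma); (Eve, Uma); (Pia, Carol); (Pia, Eve); (Pia, Uma); (Raj, Carol); (Raj, Eve); (Raj, Uma); (Sara, Carol); (Sara, Eve); (Sara, Uma)

INNER JOIN keeps only pairs where the ON condition holds.
Matching on a.agent_id < b.agent_id. A NULL in a compared column never satisfies the condition.
- a (agent_id=4) pairs with 1 row(s) of b.
- a (agent_id=NULL) has no partner → excluded.
- a (agent_id=3) pairs with 3 row(s) of b.
- a (agent_id=4) pairs with 1 row(s) of b.
- a (agent_id=3) pairs with 3 row(s) of b.
- a (agent_id=9) has no partner → excluded.
- a (agent_id=3) pairs with 3 row(s) of b.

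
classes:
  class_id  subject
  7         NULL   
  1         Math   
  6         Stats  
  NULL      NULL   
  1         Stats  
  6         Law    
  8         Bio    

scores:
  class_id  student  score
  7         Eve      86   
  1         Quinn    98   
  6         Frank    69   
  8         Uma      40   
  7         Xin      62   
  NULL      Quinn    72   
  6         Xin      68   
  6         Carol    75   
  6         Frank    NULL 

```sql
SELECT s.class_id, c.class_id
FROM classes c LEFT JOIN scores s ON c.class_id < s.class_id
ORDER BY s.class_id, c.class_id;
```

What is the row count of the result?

23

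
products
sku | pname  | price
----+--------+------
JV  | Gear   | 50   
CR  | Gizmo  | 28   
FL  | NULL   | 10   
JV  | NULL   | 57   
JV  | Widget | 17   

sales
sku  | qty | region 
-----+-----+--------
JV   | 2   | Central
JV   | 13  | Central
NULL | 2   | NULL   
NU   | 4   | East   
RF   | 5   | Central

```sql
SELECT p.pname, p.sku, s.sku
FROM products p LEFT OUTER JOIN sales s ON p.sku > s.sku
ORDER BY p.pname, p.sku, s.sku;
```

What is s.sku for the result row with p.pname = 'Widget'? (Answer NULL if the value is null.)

LEFT JOIN keeps every row from `products`; unmatched rows get NULL for `sales`'s columns.
Matching on p.sku > s.sku. A NULL in a compared column never satisfies the condition.
Matched pairs: 0; unmatched p rows kept: 5.

NULL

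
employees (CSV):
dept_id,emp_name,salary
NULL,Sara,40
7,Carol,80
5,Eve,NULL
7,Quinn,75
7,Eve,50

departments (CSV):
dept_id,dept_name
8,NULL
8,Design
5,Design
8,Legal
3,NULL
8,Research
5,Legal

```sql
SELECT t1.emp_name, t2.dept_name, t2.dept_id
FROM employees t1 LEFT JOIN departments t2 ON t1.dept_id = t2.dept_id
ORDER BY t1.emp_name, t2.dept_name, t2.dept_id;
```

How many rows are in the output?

6

LEFT JOIN keeps every row from `employees`; unmatched rows get NULL for `departments`'s columns.
Matching on t1.dept_id = t2.dept_id. A NULL in a compared column never satisfies the condition.
- t1 (dept_id=NULL) has no partner → padded with NULL.
- t1 (dept_id=7) has no partner → padded with NULL.
- t1 (dept_id=5) pairs with 2 row(s) of t2.
- t1 (dept_id=7) has no partner → padded with NULL.
- t1 (dept_id=7) has no partner → padded with NULL.
Total: 2 matched + 4 padded = 6 rows.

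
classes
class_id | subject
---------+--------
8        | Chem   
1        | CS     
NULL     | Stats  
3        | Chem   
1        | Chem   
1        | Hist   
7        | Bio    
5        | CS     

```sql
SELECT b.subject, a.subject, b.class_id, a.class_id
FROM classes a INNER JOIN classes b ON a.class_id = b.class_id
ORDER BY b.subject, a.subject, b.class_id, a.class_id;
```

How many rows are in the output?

13

INNER JOIN keeps only pairs where the ON condition holds.
Matching on a.class_id = b.class_id. A NULL in a compared column never satisfies the condition.
- a row (class_id=8): matches 1 b row(s) → 1 output row(s).
- a row (class_id=1): matches 3 b row(s) → 3 output row(s).
- a row (class_id=NULL): no match → dropped.
- a row (class_id=3): matches 1 b row(s) → 1 output row(s).
- a row (class_id=1): matches 3 b row(s) → 3 output row(s).
- a row (class_id=1): matches 3 b row(s) → 3 output row(s).
- a row (class_id=7): matches 1 b row(s) → 1 output row(s).
- a row (class_id=5): matches 1 b row(s) → 1 output row(s).
Total: 13 rows.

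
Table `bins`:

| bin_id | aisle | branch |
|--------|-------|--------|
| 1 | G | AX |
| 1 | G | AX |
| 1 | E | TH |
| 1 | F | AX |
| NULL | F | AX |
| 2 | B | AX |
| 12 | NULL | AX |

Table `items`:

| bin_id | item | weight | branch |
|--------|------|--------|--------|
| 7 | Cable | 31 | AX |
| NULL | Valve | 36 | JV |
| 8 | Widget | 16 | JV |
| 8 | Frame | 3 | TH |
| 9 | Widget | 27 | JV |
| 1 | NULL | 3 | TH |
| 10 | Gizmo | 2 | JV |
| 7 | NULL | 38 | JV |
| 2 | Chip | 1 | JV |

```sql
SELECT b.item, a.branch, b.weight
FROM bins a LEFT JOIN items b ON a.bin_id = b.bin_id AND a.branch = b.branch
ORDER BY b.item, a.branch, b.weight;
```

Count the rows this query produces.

7

LEFT JOIN keeps every row from `bins`; unmatched rows get NULL for `items`'s columns.
Matching on a.bin_id = b.bin_id AND a.branch = b.branch. A NULL in a compared column never satisfies the condition.
- a[0] bin_id=1, branch=AX → no match; kept with NULLs on the b side.
- a[1] bin_id=1, branch=AX → no match; kept with NULLs on the b side.
- a[2] bin_id=1, branch=TH → 1 match(es) in b → 1 row(s).
- a[3] bin_id=1, branch=AX → no match; kept with NULLs on the b side.
- a[4] bin_id=NULL, branch=AX → no match; kept with NULLs on the b side.
- a[5] bin_id=2, branch=AX → no match; kept with NULLs on the b side.
- a[6] bin_id=12, branch=AX → no match; kept with NULLs on the b side.
Total: 1 matched + 6 padded = 7 rows.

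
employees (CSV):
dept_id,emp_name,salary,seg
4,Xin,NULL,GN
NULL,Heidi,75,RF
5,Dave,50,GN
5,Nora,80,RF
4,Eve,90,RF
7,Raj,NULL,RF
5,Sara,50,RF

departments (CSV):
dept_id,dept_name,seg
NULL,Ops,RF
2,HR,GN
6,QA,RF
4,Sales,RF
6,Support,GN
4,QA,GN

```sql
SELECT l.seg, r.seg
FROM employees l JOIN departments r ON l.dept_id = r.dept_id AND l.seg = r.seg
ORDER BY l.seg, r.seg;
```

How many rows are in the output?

2

INNER JOIN keeps only pairs where the ON condition holds.
Matching on l.dept_id = r.dept_id AND l.seg = r.seg. A NULL in a compared column never satisfies the condition.
- l (dept_id=4, seg=GN) pairs with 1 row(s) of r.
- l (dept_id=NULL, seg=RF) has no partner → excluded.
- l (dept_id=5, seg=GN) has no partner → excluded.
- l (dept_id=5, seg=RF) has no partner → excluded.
- l (dept_id=4, seg=RF) pairs with 1 row(s) of r.
- l (dept_id=7, seg=RF) has no partner → excluded.
- l (dept_id=5, seg=RF) has no partner → excluded.
Total: 2 rows.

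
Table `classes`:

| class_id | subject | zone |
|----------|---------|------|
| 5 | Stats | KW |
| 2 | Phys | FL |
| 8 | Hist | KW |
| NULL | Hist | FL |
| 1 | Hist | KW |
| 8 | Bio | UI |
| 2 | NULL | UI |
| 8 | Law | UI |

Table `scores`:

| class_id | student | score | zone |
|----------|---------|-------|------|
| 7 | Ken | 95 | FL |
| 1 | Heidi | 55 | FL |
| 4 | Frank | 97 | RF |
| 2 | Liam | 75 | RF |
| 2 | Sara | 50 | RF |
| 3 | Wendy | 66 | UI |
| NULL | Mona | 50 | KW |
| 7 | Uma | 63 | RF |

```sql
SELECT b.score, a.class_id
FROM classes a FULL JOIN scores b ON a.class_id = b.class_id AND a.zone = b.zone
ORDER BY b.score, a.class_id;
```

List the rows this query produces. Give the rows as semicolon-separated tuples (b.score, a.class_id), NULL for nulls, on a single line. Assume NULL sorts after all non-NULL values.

(50, NULL); (50, NULL); (55, NULL); (63, NULL); (66, NULL); (75, NULL); (95, NULL); (97, NULL); (NULL, 1); (NULL, 2); (NULL, 2); (NULL, 5); (NULL, 8); (NULL, 8); (NULL, 8); (NULL, NULL)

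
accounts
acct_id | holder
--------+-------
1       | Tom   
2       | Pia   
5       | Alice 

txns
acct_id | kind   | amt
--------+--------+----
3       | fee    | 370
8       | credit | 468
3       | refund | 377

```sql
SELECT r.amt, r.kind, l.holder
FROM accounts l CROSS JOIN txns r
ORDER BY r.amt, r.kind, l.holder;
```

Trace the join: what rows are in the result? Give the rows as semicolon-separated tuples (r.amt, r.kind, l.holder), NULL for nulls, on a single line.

(370, fee, Alice); (370, fee, Pia); (370, fee, Tom); (377, refund, Alice); (377, refund, Pia); (377, refund, Tom); (468, credit, Alice); (468, credit, Pia); (468, credit, Tom)

CROSS JOIN pairs every row of `accounts` with every row of `txns`: 3 × 3 = 9 rows.
After projecting and ordering:
r.amt | r.kind | l.holder
370 | fee | Alice
370 | fee | Pia
370 | fee | Tom
377 | refund | Alice
377 | refund | Pia
377 | refund | Tom
468 | credit | Alice
468 | credit | Pia
468 | credit | Tom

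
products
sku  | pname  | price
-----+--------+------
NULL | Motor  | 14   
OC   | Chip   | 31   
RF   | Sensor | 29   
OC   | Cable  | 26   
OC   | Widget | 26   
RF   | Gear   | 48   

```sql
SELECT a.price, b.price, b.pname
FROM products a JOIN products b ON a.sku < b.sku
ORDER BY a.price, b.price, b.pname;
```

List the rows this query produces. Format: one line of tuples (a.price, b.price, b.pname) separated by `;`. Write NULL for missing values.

INNER JOIN keeps only pairs where the ON condition holds.
Matching on a.sku < b.sku. A NULL in a compared column never satisfies the condition.
- a[0] sku=NULL → no match; dropped.
- a[1] sku=OC → 2 match(es) in b → 2 row(s).
- a[2] sku=RF → no match; dropped.
- a[3] sku=OC → 2 match(es) in b → 2 row(s).
- a[4] sku=OC → 2 match(es) in b → 2 row(s).
- a[5] sku=RF → no match; dropped.
After projecting and ordering:
a.price | b.price | b.pname
26 | 29 | Sensor
26 | 29 | Sensor
26 | 48 | Gear
26 | 48 | Gear
31 | 29 | Sensor
31 | 48 | Gear

(26, 29, Sensor); (26, 29, Sensor); (26, 48, Gear); (26, 48, Gear); (31, 29, Sensor); (31, 48, Gear)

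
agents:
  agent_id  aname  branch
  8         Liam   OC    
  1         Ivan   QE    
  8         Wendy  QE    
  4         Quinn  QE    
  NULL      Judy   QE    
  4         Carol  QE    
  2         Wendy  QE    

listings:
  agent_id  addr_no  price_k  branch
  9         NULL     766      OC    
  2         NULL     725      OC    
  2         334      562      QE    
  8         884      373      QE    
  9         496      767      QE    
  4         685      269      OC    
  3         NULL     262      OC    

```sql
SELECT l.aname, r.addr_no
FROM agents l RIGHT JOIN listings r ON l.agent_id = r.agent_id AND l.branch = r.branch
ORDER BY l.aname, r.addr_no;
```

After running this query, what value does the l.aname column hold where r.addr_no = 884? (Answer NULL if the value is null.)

RIGHT JOIN keeps every row from `listings`; unmatched rows get NULL for `agents`'s columns.
Matching on l.agent_id = r.agent_id AND l.branch = r.branch. A NULL in a compared column never satisfies the condition.
- l[0] agent_id=8, branch=OC → no match.
- l[1] agent_id=1, branch=QE → no match.
- l[2] agent_id=8, branch=QE → 1 match(es) in r → 1 row(s).
- l[3] agent_id=4, branch=QE → no match.
- l[4] agent_id=NULL, branch=QE → no match.
- l[5] agent_id=4, branch=QE → no match.
- l[6] agent_id=2, branch=QE → 1 match(es) in r → 1 row(s).
- 5 row(s) from r found no l partner → padded with NULL.

Wendy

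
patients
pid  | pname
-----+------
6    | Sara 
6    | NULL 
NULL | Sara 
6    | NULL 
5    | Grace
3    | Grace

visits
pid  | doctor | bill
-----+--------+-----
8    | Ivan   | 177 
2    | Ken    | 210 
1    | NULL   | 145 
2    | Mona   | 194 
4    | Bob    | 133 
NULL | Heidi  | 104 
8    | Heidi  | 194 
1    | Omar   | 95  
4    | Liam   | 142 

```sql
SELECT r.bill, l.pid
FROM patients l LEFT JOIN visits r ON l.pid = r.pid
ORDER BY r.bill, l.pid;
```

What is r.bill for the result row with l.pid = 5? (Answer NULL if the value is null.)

NULL

LEFT JOIN keeps every row from `patients`; unmatched rows get NULL for `visits`'s columns.
Matching on l.pid = r.pid. A NULL in a compared column never satisfies the condition.
- l row (pid=6): no match → kept, r columns NULL.
- l row (pid=6): no match → kept, r columns NULL.
- l row (pid=NULL): no match → kept, r columns NULL.
- l row (pid=6): no match → kept, r columns NULL.
- l row (pid=5): no match → kept, r columns NULL.
- l row (pid=3): no match → kept, r columns NULL.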